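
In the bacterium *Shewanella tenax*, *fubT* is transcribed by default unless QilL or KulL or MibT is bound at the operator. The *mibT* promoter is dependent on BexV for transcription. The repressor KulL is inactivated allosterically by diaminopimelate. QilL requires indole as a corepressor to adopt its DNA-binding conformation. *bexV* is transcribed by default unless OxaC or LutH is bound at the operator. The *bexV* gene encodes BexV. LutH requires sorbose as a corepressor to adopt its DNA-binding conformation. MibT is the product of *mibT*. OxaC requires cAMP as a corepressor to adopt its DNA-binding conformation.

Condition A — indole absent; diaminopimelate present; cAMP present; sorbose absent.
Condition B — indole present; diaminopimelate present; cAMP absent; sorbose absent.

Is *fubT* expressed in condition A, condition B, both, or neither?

Condition A:
Indole is absent, so QilL is inactive.
Diaminopimelate is present, so KulL is inactive.
cAMP is present, so OxaC is active.
Sorbose is absent, so LutH is inactive.
With repressor OxaC bound, *bexV* is not transcribed.
So BexV is not produced.
Required activator BexV is absent, so *mibT* is not transcribed.
So MibT is not produced.
With no repressor bound, *fubT* is transcribed.
→ *fubT* is ON in A.
Condition B:
Indole is present, so QilL is active.
Diaminopimelate is present, so KulL is inactive.
cAMP is absent, so OxaC is inactive.
Sorbose is absent, so LutH is inactive.
With no repressor bound, *bexV* is transcribed.
So BexV is produced and active.
No repressor is bound and BexV is active, so *mibT* is transcribed.
So MibT is produced and active.
With repressor QilL bound, *fubT* is not transcribed.
→ *fubT* is OFF in B.

A only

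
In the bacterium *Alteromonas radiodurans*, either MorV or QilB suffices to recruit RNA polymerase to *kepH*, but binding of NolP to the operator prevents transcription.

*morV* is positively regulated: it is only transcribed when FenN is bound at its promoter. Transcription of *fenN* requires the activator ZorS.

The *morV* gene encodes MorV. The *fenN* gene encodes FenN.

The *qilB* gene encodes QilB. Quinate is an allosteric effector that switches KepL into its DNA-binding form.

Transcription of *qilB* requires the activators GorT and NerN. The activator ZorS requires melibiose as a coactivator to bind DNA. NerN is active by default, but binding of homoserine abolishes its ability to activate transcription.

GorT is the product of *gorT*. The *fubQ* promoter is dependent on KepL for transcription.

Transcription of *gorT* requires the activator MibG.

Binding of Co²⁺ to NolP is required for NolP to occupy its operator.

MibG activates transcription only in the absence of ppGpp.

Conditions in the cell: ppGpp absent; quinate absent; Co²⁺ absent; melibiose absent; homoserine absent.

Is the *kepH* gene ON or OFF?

ON

Melibiose is absent, so ZorS is inactive.
Required activator ZorS is absent, so *fenN* is not transcribed.
So FenN is not produced.
Required activator FenN is absent, so *morV* is not transcribed.
So MorV is not produced.
ppGpp is absent, so MibG is active.
No repressor is bound and MibG is active, so *gorT* is transcribed.
So GorT is produced and active.
Homoserine is absent, so NerN is active.
No repressor is bound and GorT and NerN are active, so *qilB* is transcribed.
So QilB is produced and active.
Co²⁺ is absent, so NolP is inactive.
Activator QilB is present, so *kepH* is transcribed.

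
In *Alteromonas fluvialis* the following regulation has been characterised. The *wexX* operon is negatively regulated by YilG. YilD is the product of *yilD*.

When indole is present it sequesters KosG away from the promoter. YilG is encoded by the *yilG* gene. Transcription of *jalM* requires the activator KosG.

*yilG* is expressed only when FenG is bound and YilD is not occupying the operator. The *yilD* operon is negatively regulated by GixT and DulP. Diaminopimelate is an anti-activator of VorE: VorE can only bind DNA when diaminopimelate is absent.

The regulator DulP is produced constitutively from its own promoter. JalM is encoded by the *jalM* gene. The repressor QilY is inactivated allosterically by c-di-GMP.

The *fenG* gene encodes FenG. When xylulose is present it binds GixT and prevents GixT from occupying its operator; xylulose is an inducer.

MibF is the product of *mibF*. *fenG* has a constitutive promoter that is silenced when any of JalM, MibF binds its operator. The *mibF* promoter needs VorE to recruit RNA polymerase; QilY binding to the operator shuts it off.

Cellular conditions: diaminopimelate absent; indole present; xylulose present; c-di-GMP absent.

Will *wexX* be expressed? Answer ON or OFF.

Indole is present, so KosG is inactive.
Required activator KosG is absent, so *jalM* is not transcribed.
So JalM is not produced.
Diaminopimelate is absent, so VorE is active.
c-di-GMP is absent, so QilY is active.
With repressor QilY bound, *mibF* is not transcribed.
So MibF is not produced.
With no repressor bound, *fenG* is transcribed.
So FenG is produced and active.
Xylulose is present, so GixT is inactive.
DulP is produced constitutively and is active.
With repressor DulP bound, *yilD* is not transcribed.
So YilD is not produced.
No repressor is bound and FenG is active, so *yilG* is transcribed.
So YilG is produced and active.
With repressor YilG bound, *wexX* is not transcribed.

OFF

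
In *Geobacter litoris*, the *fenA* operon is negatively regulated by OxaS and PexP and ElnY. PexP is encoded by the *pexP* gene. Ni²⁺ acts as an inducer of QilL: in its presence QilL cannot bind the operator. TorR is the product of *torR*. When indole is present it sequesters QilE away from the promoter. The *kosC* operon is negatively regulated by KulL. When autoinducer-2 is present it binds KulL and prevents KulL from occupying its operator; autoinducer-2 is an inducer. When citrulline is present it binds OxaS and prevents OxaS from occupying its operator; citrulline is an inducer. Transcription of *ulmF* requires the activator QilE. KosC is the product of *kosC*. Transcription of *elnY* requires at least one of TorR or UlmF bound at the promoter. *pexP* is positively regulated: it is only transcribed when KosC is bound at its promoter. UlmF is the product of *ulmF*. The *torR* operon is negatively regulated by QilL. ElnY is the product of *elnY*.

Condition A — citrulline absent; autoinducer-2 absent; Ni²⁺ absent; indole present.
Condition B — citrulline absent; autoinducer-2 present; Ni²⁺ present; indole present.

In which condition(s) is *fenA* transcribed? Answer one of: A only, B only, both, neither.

neither

Condition A:
Citrulline is absent, so OxaS is active.
Autoinducer-2 is absent, so KulL is active.
With repressor KulL bound, *kosC* is not transcribed.
So KosC is not produced.
Required activator KosC is absent, so *pexP* is not transcribed.
So PexP is not produced.
Ni²⁺ is absent, so QilL is active.
With repressor QilL bound, *torR* is not transcribed.
So TorR is not produced.
Indole is present, so QilE is inactive.
Required activator QilE is absent, so *ulmF* is not transcribed.
So UlmF is not produced.
No activator is available at the *elnY* promoter, so *elnY* is not transcribed.
So ElnY is not produced.
With repressor OxaS bound, *fenA* is not transcribed.
→ *fenA* is OFF in A.
Condition B:
Citrulline is absent, so OxaS is active.
Autoinducer-2 is present, so KulL is inactive.
With no repressor bound, *kosC* is transcribed.
So KosC is produced and active.
No repressor is bound and KosC is active, so *pexP* is transcribed.
So PexP is produced and active.
Ni²⁺ is present, so QilL is inactive.
With no repressor bound, *torR* is transcribed.
So TorR is produced and active.
Indole is present, so QilE is inactive.
Required activator QilE is absent, so *ulmF* is not transcribed.
So UlmF is not produced.
Activator TorR is present, so *elnY* is transcribed.
So ElnY is produced and active.
With repressor OxaS bound, *fenA* is not transcribed.
→ *fenA* is OFF in B.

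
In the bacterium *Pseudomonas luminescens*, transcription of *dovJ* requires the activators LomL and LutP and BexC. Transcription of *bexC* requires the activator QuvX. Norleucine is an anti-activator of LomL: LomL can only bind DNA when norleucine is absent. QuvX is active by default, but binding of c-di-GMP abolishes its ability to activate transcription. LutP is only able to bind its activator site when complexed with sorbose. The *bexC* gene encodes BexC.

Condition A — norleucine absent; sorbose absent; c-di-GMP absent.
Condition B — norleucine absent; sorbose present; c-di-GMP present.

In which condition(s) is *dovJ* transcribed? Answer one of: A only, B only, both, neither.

neither

Condition A:
Norleucine is absent, so LomL is active.
Sorbose is absent, so LutP is inactive.
c-di-GMP is absent, so QuvX is active.
No repressor is bound and QuvX is active, so *bexC* is transcribed.
So BexC is produced and active.
Required activator LutP is absent, so *dovJ* is not transcribed.
→ *dovJ* is OFF in A.
Condition B:
Norleucine is absent, so LomL is active.
Sorbose is present, so LutP is active.
c-di-GMP is present, so QuvX is inactive.
Required activator QuvX is absent, so *bexC* is not transcribed.
So BexC is not produced.
Required activator BexC is absent, so *dovJ* is not transcribed.
→ *dovJ* is OFF in B.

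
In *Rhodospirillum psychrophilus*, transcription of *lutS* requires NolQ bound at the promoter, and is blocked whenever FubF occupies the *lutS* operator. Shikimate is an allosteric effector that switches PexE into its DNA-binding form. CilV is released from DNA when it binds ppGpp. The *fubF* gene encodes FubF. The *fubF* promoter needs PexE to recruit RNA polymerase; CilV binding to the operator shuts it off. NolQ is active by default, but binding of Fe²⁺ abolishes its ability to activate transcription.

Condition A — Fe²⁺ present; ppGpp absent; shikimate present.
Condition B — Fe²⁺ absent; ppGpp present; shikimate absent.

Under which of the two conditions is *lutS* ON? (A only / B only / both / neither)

B only

Condition A:
Fe²⁺ is present, so NolQ is inactive.
ppGpp is absent, so CilV is active.
Shikimate is present, so PexE is active.
With repressor CilV bound, *fubF* is not transcribed.
So FubF is not produced.
Required activator NolQ is absent, so *lutS* is not transcribed.
→ *lutS* is OFF in A.
Condition B:
Fe²⁺ is absent, so NolQ is active.
ppGpp is present, so CilV is inactive.
Shikimate is absent, so PexE is inactive.
Required activator PexE is absent, so *fubF* is not transcribed.
So FubF is not produced.
No repressor is bound and NolQ is active, so *lutS* is transcribed.
→ *lutS* is ON in B.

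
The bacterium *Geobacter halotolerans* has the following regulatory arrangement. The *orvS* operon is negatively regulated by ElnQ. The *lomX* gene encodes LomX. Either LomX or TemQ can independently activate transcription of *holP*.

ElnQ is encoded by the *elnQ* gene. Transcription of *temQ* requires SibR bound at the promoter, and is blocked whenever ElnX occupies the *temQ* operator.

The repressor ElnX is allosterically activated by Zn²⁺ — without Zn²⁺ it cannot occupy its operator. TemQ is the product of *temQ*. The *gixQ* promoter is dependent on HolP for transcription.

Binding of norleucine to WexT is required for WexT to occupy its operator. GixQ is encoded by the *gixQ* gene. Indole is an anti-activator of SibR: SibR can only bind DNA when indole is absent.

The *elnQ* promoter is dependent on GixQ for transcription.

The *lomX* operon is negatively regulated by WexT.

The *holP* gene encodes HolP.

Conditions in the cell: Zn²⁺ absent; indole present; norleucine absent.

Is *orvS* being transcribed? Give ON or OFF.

OFF

Norleucine is absent, so WexT is inactive.
With no repressor bound, *lomX* is transcribed.
So LomX is produced and active.
Indole is present, so SibR is inactive.
Zn²⁺ is absent, so ElnX is inactive.
Required activator SibR is absent, so *temQ* is not transcribed.
So TemQ is not produced.
Activator LomX is present, so *holP* is transcribed.
So HolP is produced and active.
No repressor is bound and HolP is active, so *gixQ* is transcribed.
So GixQ is produced and active.
No repressor is bound and GixQ is active, so *elnQ* is transcribed.
So ElnQ is produced and active.
With repressor ElnQ bound, *orvS* is not transcribed.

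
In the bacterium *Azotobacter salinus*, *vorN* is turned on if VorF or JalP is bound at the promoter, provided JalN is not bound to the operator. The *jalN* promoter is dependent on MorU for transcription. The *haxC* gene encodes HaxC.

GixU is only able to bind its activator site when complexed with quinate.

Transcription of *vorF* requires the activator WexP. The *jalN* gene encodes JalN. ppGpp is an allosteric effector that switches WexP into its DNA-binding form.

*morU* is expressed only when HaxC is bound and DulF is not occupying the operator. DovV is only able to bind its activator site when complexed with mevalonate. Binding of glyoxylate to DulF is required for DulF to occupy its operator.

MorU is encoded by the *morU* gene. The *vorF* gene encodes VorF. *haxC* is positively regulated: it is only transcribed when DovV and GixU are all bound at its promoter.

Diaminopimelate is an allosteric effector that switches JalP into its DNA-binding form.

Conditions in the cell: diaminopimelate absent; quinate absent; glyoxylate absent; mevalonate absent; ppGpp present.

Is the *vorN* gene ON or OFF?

ppGpp is present, so WexP is active.
No repressor is bound and WexP is active, so *vorF* is transcribed.
So VorF is produced and active.
Mevalonate is absent, so DovV is inactive.
Quinate is absent, so GixU is inactive.
Required activator DovV is absent, so *haxC* is not transcribed.
So HaxC is not produced.
Glyoxylate is absent, so DulF is inactive.
Required activator HaxC is absent, so *morU* is not transcribed.
So MorU is not produced.
Required activator MorU is absent, so *jalN* is not transcribed.
So JalN is not produced.
Diaminopimelate is absent, so JalP is inactive.
Activator VorF is present, so *vorN* is transcribed.

ON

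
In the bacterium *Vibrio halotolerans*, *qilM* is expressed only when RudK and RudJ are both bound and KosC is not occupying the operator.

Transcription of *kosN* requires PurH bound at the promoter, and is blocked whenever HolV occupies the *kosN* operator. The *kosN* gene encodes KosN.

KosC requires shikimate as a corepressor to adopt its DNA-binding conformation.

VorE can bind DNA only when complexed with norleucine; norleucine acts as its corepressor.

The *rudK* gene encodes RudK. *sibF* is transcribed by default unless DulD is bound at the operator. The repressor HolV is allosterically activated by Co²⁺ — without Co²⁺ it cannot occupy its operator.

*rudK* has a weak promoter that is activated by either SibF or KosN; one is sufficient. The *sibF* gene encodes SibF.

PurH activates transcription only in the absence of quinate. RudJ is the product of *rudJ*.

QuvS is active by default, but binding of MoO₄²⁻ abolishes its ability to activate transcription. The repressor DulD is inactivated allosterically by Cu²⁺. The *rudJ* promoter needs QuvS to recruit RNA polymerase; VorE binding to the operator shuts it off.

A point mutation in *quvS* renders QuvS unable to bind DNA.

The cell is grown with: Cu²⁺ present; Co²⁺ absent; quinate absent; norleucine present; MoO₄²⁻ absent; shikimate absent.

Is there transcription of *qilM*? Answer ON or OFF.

OFF

Cu²⁺ is present, so DulD is inactive.
With no repressor bound, *sibF* is transcribed.
So SibF is produced and active.
Co²⁺ is absent, so HolV is inactive.
Quinate is absent, so PurH is active.
No repressor is bound and PurH is active, so *kosN* is transcribed.
So KosN is produced and active.
Activator SibF is present, so *rudK* is transcribed.
So RudK is produced and active.
Shikimate is absent, so KosC is inactive.
QuvS is non-functional in this strain, so it has no effect.
Norleucine is present, so VorE is active.
With repressor VorE bound, *rudJ* is not transcribed.
So RudJ is not produced.
Required activator RudJ is absent, so *qilM* is not transcribed.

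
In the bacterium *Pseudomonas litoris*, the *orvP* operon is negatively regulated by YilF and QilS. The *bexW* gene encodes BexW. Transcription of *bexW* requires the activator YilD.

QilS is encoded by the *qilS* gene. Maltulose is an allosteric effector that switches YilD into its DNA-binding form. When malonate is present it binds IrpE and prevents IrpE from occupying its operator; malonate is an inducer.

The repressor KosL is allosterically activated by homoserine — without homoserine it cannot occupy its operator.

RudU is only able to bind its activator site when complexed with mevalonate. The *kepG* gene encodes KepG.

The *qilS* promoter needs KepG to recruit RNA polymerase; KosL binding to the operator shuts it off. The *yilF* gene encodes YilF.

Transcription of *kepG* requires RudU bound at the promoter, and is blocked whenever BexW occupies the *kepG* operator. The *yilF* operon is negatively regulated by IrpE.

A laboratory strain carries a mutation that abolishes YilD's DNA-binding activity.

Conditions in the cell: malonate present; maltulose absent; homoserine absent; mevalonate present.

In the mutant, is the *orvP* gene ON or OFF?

Malonate is present, so IrpE is inactive.
With no repressor bound, *yilF* is transcribed.
So YilF is produced and active.
Homoserine is absent, so KosL is inactive.
Mevalonate is present, so RudU is active.
YilD is non-functional in this strain, so it has no effect.
Required activator YilD is absent, so *bexW* is not transcribed.
So BexW is not produced.
No repressor is bound and RudU is active, so *kepG* is transcribed.
So KepG is produced and active.
No repressor is bound and KepG is active, so *qilS* is transcribed.
So QilS is produced and active.
With repressor YilF bound, *orvP* is not transcribed.

OFF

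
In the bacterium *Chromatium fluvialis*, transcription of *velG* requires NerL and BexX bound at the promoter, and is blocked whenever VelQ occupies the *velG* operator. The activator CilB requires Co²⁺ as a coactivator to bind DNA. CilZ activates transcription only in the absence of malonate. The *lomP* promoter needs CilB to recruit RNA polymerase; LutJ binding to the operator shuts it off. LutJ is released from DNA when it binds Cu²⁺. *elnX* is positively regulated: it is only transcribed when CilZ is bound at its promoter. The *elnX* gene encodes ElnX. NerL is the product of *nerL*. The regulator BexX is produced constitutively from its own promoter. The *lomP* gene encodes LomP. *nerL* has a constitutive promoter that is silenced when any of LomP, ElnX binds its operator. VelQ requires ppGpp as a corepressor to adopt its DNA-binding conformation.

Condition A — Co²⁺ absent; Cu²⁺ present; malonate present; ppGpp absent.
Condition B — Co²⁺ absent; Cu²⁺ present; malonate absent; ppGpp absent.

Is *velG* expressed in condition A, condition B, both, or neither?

A only

Condition A:
Co²⁺ is absent, so CilB is inactive.
Cu²⁺ is present, so LutJ is inactive.
Required activator CilB is absent, so *lomP* is not transcribed.
So LomP is not produced.
Malonate is present, so CilZ is inactive.
Required activator CilZ is absent, so *elnX* is not transcribed.
So ElnX is not produced.
With no repressor bound, *nerL* is transcribed.
So NerL is produced and active.
ppGpp is absent, so VelQ is inactive.
BexX is produced constitutively and is active.
No repressor is bound and NerL and BexX are active, so *velG* is transcribed.
→ *velG* is ON in A.
Condition B:
Co²⁺ is absent, so CilB is inactive.
Cu²⁺ is present, so LutJ is inactive.
Required activator CilB is absent, so *lomP* is not transcribed.
So LomP is not produced.
Malonate is absent, so CilZ is active.
No repressor is bound and CilZ is active, so *elnX* is transcribed.
So ElnX is produced and active.
With repressor ElnX bound, *nerL* is not transcribed.
So NerL is not produced.
ppGpp is absent, so VelQ is inactive.
BexX is produced constitutively and is active.
Required activator NerL is absent, so *velG* is not transcribed.
→ *velG* is OFF in B.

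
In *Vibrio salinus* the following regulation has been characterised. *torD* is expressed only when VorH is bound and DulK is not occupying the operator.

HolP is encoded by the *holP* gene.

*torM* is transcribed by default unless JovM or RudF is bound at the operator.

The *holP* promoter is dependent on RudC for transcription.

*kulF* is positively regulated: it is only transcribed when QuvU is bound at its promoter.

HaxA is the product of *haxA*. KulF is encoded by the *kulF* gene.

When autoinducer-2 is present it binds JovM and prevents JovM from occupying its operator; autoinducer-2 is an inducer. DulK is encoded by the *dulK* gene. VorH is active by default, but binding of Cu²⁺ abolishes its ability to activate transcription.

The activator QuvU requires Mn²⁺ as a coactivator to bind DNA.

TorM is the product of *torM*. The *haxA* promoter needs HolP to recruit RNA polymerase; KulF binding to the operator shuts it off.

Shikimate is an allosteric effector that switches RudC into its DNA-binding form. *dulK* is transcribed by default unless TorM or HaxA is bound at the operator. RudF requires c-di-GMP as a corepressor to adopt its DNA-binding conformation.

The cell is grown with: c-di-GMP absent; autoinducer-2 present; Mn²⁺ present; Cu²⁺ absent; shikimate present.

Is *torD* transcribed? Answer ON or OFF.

Autoinducer-2 is present, so JovM is inactive.
c-di-GMP is absent, so RudF is inactive.
With no repressor bound, *torM* is transcribed.
So TorM is produced and active.
Shikimate is present, so RudC is active.
No repressor is bound and RudC is active, so *holP* is transcribed.
So HolP is produced and active.
Mn²⁺ is present, so QuvU is active.
No repressor is bound and QuvU is active, so *kulF* is transcribed.
So KulF is produced and active.
With repressor KulF bound, *haxA* is not transcribed.
So HaxA is not produced.
With repressor TorM bound, *dulK* is not transcribed.
So DulK is not produced.
Cu²⁺ is absent, so VorH is active.
No repressor is bound and VorH is active, so *torD* is transcribed.

ON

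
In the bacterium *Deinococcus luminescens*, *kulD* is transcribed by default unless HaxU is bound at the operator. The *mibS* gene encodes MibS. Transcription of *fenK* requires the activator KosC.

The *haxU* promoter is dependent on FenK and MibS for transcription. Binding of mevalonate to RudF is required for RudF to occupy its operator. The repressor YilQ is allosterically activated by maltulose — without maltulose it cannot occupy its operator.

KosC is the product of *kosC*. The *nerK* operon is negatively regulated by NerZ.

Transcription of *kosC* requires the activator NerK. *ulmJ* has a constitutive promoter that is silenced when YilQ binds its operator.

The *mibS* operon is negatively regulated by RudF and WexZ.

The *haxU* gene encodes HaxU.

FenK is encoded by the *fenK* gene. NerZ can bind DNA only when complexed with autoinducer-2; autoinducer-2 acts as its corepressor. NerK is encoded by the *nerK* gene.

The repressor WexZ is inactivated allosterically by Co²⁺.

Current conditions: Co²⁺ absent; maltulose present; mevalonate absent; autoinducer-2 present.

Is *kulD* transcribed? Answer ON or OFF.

Autoinducer-2 is present, so NerZ is active.
With repressor NerZ bound, *nerK* is not transcribed.
So NerK is not produced.
Required activator NerK is absent, so *kosC* is not transcribed.
So KosC is not produced.
Required activator KosC is absent, so *fenK* is not transcribed.
So FenK is not produced.
Mevalonate is absent, so RudF is inactive.
Co²⁺ is absent, so WexZ is active.
With repressor WexZ bound, *mibS* is not transcribed.
So MibS is not produced.
Required activator FenK is absent, so *haxU* is not transcribed.
So HaxU is not produced.
With no repressor bound, *kulD* is transcribed.

ON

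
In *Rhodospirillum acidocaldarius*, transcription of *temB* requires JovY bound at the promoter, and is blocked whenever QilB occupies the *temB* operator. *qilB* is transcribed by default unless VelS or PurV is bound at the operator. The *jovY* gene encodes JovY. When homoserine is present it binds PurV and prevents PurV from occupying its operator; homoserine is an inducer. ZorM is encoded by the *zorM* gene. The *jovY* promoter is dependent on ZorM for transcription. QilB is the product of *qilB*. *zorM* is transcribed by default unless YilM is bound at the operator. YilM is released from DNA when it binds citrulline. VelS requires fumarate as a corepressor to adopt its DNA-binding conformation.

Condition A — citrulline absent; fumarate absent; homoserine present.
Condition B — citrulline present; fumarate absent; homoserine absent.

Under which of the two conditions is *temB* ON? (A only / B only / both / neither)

Condition A:
Citrulline is absent, so YilM is active.
With repressor YilM bound, *zorM* is not transcribed.
So ZorM is not produced.
Required activator ZorM is absent, so *jovY* is not transcribed.
So JovY is not produced.
Fumarate is absent, so VelS is inactive.
Homoserine is present, so PurV is inactive.
With no repressor bound, *qilB* is transcribed.
So QilB is produced and active.
With repressor QilB bound, *temB* is not transcribed.
→ *temB* is OFF in A.
Condition B:
Citrulline is present, so YilM is inactive.
With no repressor bound, *zorM* is transcribed.
So ZorM is produced and active.
No repressor is bound and ZorM is active, so *jovY* is transcribed.
So JovY is produced and active.
Fumarate is absent, so VelS is inactive.
Homoserine is absent, so PurV is active.
With repressor PurV bound, *qilB* is not transcribed.
So QilB is not produced.
No repressor is bound and JovY is active, so *temB* is transcribed.
→ *temB* is ON in B.

B only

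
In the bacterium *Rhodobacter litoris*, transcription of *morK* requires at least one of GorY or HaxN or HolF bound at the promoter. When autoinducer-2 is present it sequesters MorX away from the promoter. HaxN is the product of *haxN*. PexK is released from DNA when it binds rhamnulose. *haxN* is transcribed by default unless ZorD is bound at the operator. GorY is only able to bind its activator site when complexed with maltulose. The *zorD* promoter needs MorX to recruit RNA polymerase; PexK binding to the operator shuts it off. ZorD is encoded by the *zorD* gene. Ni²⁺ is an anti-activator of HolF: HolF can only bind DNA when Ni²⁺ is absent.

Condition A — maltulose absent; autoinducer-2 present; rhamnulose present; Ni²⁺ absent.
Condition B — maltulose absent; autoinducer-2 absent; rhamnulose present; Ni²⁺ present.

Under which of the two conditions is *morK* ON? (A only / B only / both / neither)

A only

Condition A:
Maltulose is absent, so GorY is inactive.
Autoinducer-2 is present, so MorX is inactive.
Rhamnulose is present, so PexK is inactive.
Required activator MorX is absent, so *zorD* is not transcribed.
So ZorD is not produced.
With no repressor bound, *haxN* is transcribed.
So HaxN is produced and active.
Ni²⁺ is absent, so HolF is active.
Activator HaxN is present, so *morK* is transcribed.
→ *morK* is ON in A.
Condition B:
Maltulose is absent, so GorY is inactive.
Autoinducer-2 is absent, so MorX is active.
Rhamnulose is present, so PexK is inactive.
No repressor is bound and MorX is active, so *zorD* is transcribed.
So ZorD is produced and active.
With repressor ZorD bound, *haxN* is not transcribed.
So HaxN is not produced.
Ni²⁺ is present, so HolF is inactive.
No activator is available at the *morK* promoter, so *morK* is not transcribed.
→ *morK* is OFF in B.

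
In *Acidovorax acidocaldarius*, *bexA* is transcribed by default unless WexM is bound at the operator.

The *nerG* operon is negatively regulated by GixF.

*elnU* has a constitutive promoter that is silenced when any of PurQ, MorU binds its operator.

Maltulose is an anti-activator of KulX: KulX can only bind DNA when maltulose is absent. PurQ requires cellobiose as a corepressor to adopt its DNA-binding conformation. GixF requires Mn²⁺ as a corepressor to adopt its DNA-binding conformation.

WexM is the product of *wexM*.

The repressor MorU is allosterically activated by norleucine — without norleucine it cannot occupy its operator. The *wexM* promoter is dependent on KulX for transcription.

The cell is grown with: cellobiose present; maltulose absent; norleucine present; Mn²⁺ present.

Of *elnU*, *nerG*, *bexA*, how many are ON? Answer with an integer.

Cellobiose is present, so PurQ is active.
Norleucine is present, so MorU is active.
With repressor PurQ bound, *elnU* is not transcribed.
→ *elnU* is OFF.
Mn²⁺ is present, so GixF is active.
With repressor GixF bound, *nerG* is not transcribed.
→ *nerG* is OFF.
Maltulose is absent, so KulX is active.
No repressor is bound and KulX is active, so *wexM* is transcribed.
So WexM is produced and active.
With repressor WexM bound, *bexA* is not transcribed.
→ *bexA* is OFF.
0 of the 3 genes are transcribed.

0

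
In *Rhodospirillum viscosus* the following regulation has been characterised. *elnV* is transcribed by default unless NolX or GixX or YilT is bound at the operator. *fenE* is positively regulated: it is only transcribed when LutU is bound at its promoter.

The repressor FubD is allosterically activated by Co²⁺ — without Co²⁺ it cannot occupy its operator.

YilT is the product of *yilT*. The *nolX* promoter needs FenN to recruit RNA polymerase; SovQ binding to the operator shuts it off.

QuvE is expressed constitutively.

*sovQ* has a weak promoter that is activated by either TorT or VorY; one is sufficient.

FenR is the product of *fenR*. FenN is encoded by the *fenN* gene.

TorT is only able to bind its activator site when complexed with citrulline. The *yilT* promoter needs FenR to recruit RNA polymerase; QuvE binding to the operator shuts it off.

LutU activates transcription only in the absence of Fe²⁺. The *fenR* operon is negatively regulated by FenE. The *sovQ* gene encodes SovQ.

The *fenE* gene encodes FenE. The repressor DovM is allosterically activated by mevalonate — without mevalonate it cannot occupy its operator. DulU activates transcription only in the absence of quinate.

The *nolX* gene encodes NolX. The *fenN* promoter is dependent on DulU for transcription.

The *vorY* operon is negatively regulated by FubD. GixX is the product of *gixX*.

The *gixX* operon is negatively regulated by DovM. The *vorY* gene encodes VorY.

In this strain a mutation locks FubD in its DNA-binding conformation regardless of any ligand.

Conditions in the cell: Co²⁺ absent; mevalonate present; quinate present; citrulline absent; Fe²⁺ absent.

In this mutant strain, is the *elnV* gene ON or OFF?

ON

Citrulline is absent, so TorT is inactive.
FubD is constitutively active in this strain.
With repressor FubD bound, *vorY* is not transcribed.
So VorY is not produced.
No activator is available at the *sovQ* promoter, so *sovQ* is not transcribed.
So SovQ is not produced.
Quinate is present, so DulU is inactive.
Required activator DulU is absent, so *fenN* is not transcribed.
So FenN is not produced.
Required activator FenN is absent, so *nolX* is not transcribed.
So NolX is not produced.
Mevalonate is present, so DovM is active.
With repressor DovM bound, *gixX* is not transcribed.
So GixX is not produced.
QuvE is produced constitutively and is active.
Fe²⁺ is absent, so LutU is active.
No repressor is bound and LutU is active, so *fenE* is transcribed.
So FenE is produced and active.
With repressor FenE bound, *fenR* is not transcribed.
So FenR is not produced.
With repressor QuvE bound, *yilT* is not transcribed.
So YilT is not produced.
With no repressor bound, *elnV* is transcribed.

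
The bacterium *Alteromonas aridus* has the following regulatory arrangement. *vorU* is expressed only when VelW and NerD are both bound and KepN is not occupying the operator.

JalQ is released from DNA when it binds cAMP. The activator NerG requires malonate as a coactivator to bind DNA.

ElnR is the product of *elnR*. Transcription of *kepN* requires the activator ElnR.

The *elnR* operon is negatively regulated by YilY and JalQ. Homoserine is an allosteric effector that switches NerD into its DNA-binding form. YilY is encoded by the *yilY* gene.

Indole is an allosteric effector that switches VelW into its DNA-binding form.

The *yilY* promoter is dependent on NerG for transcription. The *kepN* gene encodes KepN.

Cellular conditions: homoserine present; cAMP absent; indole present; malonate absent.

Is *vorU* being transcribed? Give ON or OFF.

ON

Indole is present, so VelW is active.
Malonate is absent, so NerG is inactive.
Required activator NerG is absent, so *yilY* is not transcribed.
So YilY is not produced.
cAMP is absent, so JalQ is active.
With repressor JalQ bound, *elnR* is not transcribed.
So ElnR is not produced.
Required activator ElnR is absent, so *kepN* is not transcribed.
So KepN is not produced.
Homoserine is present, so NerD is active.
No repressor is bound and VelW and NerD are active, so *vorU* is transcribed.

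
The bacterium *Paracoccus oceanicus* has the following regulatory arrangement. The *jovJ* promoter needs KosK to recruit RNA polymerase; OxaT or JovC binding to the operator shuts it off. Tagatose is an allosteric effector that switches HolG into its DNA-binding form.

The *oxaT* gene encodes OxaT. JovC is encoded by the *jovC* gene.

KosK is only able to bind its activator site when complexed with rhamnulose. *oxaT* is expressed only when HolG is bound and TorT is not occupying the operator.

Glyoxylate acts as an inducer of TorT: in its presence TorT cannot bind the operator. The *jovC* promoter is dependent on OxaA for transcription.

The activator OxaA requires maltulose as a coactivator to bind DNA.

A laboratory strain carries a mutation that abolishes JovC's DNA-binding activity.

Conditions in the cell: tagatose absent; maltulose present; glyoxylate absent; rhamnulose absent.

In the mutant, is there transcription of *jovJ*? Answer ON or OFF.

Tagatose is absent, so HolG is inactive.
Glyoxylate is absent, so TorT is active.
With repressor TorT bound, *oxaT* is not transcribed.
So OxaT is not produced.
Rhamnulose is absent, so KosK is inactive.
JovC is non-functional in this strain, so it has no effect.
Required activator KosK is absent, so *jovJ* is not transcribed.

OFF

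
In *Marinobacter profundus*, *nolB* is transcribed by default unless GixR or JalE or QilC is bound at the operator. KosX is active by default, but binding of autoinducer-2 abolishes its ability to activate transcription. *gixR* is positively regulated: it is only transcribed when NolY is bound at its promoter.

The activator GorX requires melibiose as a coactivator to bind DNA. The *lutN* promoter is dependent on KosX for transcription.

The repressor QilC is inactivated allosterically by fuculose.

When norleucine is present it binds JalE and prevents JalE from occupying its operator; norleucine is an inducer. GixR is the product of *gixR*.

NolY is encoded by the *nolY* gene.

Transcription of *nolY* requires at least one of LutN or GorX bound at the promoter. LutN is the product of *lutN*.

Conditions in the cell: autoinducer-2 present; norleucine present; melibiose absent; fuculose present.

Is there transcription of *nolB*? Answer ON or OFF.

ON

Autoinducer-2 is present, so KosX is inactive.
Required activator KosX is absent, so *lutN* is not transcribed.
So LutN is not produced.
Melibiose is absent, so GorX is inactive.
No activator is available at the *nolY* promoter, so *nolY* is not transcribed.
So NolY is not produced.
Required activator NolY is absent, so *gixR* is not transcribed.
So GixR is not produced.
Norleucine is present, so JalE is inactive.
Fuculose is present, so QilC is inactive.
With no repressor bound, *nolB* is transcribed.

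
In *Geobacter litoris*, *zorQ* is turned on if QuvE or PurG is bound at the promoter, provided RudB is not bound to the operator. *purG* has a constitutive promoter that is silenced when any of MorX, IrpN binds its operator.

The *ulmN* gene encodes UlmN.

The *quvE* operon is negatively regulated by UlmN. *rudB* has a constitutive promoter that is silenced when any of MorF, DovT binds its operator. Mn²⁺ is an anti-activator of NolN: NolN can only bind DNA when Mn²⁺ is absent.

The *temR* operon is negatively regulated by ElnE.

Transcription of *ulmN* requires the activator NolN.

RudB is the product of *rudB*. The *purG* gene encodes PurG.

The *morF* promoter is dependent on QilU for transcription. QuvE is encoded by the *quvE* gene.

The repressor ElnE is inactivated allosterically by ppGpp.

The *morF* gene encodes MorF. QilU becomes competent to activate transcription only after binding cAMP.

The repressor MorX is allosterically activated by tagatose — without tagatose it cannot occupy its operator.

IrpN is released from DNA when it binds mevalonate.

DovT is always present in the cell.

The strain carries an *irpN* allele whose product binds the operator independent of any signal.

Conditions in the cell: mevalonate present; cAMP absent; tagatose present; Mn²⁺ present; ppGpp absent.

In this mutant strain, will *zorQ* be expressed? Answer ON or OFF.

ON

cAMP is absent, so QilU is inactive.
Required activator QilU is absent, so *morF* is not transcribed.
So MorF is not produced.
DovT is produced constitutively and is active.
With repressor DovT bound, *rudB* is not transcribed.
So RudB is not produced.
Mn²⁺ is present, so NolN is inactive.
Required activator NolN is absent, so *ulmN* is not transcribed.
So UlmN is not produced.
With no repressor bound, *quvE* is transcribed.
So QuvE is produced and active.
Tagatose is present, so MorX is active.
IrpN is constitutively active in this strain.
With repressor MorX bound, *purG* is not transcribed.
So PurG is not produced.
Activator QuvE is present, so *zorQ* is transcribed.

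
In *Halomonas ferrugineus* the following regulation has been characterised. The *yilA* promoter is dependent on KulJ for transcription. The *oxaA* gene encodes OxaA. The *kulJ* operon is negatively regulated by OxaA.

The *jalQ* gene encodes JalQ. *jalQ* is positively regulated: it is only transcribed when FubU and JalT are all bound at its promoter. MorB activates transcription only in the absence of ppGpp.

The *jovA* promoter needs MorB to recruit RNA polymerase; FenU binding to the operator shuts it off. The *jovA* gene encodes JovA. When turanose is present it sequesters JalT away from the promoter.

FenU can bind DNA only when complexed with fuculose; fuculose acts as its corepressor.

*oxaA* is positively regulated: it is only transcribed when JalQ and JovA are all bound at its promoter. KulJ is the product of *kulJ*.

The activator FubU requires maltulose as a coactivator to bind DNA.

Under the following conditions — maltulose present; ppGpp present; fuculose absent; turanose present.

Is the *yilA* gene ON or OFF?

Maltulose is present, so FubU is active.
Turanose is present, so JalT is inactive.
Required activator JalT is absent, so *jalQ* is not transcribed.
So JalQ is not produced.
Fuculose is absent, so FenU is inactive.
ppGpp is present, so MorB is inactive.
Required activator MorB is absent, so *jovA* is not transcribed.
So JovA is not produced.
Required activator JalQ is absent, so *oxaA* is not transcribed.
So OxaA is not produced.
With no repressor bound, *kulJ* is transcribed.
So KulJ is produced and active.
No repressor is bound and KulJ is active, so *yilA* is transcribed.

ON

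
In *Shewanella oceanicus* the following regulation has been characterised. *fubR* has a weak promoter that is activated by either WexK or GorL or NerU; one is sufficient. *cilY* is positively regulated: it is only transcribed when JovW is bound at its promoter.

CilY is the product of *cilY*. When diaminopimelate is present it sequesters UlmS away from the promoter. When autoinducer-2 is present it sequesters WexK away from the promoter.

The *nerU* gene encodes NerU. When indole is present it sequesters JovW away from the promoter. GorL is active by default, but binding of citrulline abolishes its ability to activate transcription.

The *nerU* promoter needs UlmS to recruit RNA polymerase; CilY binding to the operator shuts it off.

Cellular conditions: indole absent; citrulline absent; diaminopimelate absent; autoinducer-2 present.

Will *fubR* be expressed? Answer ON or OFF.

Autoinducer-2 is present, so WexK is inactive.
Citrulline is absent, so GorL is active.
Indole is absent, so JovW is active.
No repressor is bound and JovW is active, so *cilY* is transcribed.
So CilY is produced and active.
Diaminopimelate is absent, so UlmS is active.
With repressor CilY bound, *nerU* is not transcribed.
So NerU is not produced.
Activator GorL is present, so *fubR* is transcribed.

ON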